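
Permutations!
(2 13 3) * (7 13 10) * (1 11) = (1 11)(2 10 7 13 3) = [0, 11, 10, 2, 4, 5, 6, 13, 8, 9, 7, 1, 12, 3]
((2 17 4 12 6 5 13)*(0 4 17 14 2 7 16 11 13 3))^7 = (17)(0 4 12 6 5 3)(2 14)(7 13 11 16)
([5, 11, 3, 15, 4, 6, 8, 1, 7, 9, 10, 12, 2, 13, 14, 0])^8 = [2, 6, 1, 11, 4, 3, 15, 5, 0, 9, 10, 8, 7, 13, 14, 12]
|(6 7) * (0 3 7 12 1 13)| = |(0 3 7 6 12 1 13)| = 7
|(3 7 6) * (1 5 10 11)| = |(1 5 10 11)(3 7 6)| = 12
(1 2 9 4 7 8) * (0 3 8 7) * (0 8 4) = (0 3 4 8 1 2 9) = [3, 2, 9, 4, 8, 5, 6, 7, 1, 0]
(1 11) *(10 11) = (1 10 11) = [0, 10, 2, 3, 4, 5, 6, 7, 8, 9, 11, 1]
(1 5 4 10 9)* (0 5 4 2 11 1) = [5, 4, 11, 3, 10, 2, 6, 7, 8, 0, 9, 1] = (0 5 2 11 1 4 10 9)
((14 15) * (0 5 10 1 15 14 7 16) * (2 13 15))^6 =(0 15 1)(2 5 7)(10 16 13) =((0 5 10 1 2 13 15 7 16))^6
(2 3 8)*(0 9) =(0 9)(2 3 8) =[9, 1, 3, 8, 4, 5, 6, 7, 2, 0]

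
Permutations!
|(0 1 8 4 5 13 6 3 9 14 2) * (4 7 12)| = 13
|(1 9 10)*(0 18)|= |(0 18)(1 9 10)|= 6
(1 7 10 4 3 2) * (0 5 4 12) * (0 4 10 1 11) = (0 5 10 12 4 3 2 11)(1 7) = [5, 7, 11, 2, 3, 10, 6, 1, 8, 9, 12, 0, 4]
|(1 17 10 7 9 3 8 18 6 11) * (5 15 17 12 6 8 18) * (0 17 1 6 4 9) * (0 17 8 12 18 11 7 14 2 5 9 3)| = 42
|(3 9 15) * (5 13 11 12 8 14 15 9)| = 8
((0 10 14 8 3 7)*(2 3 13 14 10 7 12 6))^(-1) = ((0 7)(2 3 12 6)(8 13 14))^(-1) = (0 7)(2 6 12 3)(8 14 13)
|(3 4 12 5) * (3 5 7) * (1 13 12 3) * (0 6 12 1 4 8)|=14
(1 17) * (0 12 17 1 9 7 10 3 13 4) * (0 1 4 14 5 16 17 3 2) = (0 12 3 13 14 5 16 17 9 7 10 2)(1 4) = [12, 4, 0, 13, 1, 16, 6, 10, 8, 7, 2, 11, 3, 14, 5, 15, 17, 9]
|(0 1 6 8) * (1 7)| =|(0 7 1 6 8)| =5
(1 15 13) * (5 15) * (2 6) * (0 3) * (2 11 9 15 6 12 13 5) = (0 3)(1 2 12 13)(5 6 11 9 15) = [3, 2, 12, 0, 4, 6, 11, 7, 8, 15, 10, 9, 13, 1, 14, 5]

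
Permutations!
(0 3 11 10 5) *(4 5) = [3, 1, 2, 11, 5, 0, 6, 7, 8, 9, 4, 10] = (0 3 11 10 4 5)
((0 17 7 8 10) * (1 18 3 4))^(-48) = ((0 17 7 8 10)(1 18 3 4))^(-48) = (18)(0 7 10 17 8)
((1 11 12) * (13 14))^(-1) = (1 12 11)(13 14)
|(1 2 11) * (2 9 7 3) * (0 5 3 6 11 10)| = |(0 5 3 2 10)(1 9 7 6 11)| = 5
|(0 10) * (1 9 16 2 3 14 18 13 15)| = 18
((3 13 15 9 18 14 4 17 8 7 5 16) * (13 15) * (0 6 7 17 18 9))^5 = (0 3 5 6 15 16 7)(4 14 18)(8 17)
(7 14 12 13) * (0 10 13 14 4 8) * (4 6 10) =(0 4 8)(6 10 13 7)(12 14) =[4, 1, 2, 3, 8, 5, 10, 6, 0, 9, 13, 11, 14, 7, 12]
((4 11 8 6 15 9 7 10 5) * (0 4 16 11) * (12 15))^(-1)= (0 4)(5 10 7 9 15 12 6 8 11 16)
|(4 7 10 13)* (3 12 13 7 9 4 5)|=|(3 12 13 5)(4 9)(7 10)|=4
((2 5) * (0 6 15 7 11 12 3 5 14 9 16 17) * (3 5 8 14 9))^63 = ((0 6 15 7 11 12 5 2 9 16 17)(3 8 14))^63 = (0 9 12 15 17 2 11 6 16 5 7)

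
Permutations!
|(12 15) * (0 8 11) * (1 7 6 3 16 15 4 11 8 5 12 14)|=35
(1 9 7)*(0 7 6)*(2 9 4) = (0 7 1 4 2 9 6) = [7, 4, 9, 3, 2, 5, 0, 1, 8, 6]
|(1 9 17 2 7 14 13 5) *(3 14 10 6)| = 11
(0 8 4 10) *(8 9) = (0 9 8 4 10) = [9, 1, 2, 3, 10, 5, 6, 7, 4, 8, 0]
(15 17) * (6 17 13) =(6 17 15 13) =[0, 1, 2, 3, 4, 5, 17, 7, 8, 9, 10, 11, 12, 6, 14, 13, 16, 15]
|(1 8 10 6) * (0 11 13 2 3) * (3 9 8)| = |(0 11 13 2 9 8 10 6 1 3)| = 10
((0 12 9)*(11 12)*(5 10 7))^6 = (0 12)(9 11)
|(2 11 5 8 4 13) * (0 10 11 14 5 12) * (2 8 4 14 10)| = |(0 2 10 11 12)(4 13 8 14 5)| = 5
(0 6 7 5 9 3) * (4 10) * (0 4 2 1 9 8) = (0 6 7 5 8)(1 9 3 4 10 2) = [6, 9, 1, 4, 10, 8, 7, 5, 0, 3, 2]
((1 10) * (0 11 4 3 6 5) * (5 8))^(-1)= ((0 11 4 3 6 8 5)(1 10))^(-1)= (0 5 8 6 3 4 11)(1 10)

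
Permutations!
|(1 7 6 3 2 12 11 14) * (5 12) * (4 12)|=|(1 7 6 3 2 5 4 12 11 14)|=10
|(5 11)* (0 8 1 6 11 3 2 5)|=|(0 8 1 6 11)(2 5 3)|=15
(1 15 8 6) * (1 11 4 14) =(1 15 8 6 11 4 14) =[0, 15, 2, 3, 14, 5, 11, 7, 6, 9, 10, 4, 12, 13, 1, 8]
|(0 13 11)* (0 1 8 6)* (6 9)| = 7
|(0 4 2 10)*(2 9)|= 5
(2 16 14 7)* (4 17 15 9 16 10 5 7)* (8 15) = (2 10 5 7)(4 17 8 15 9 16 14) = [0, 1, 10, 3, 17, 7, 6, 2, 15, 16, 5, 11, 12, 13, 4, 9, 14, 8]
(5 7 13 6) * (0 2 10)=(0 2 10)(5 7 13 6)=[2, 1, 10, 3, 4, 7, 5, 13, 8, 9, 0, 11, 12, 6]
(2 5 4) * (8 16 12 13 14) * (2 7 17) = [0, 1, 5, 3, 7, 4, 6, 17, 16, 9, 10, 11, 13, 14, 8, 15, 12, 2] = (2 5 4 7 17)(8 16 12 13 14)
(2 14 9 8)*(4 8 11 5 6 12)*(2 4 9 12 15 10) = (2 14 12 9 11 5 6 15 10)(4 8) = [0, 1, 14, 3, 8, 6, 15, 7, 4, 11, 2, 5, 9, 13, 12, 10]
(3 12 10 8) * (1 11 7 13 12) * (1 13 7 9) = (1 11 9)(3 13 12 10 8) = [0, 11, 2, 13, 4, 5, 6, 7, 3, 1, 8, 9, 10, 12]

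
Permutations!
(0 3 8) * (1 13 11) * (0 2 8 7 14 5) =[3, 13, 8, 7, 4, 0, 6, 14, 2, 9, 10, 1, 12, 11, 5] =(0 3 7 14 5)(1 13 11)(2 8)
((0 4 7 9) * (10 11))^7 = (0 9 7 4)(10 11)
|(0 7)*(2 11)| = 2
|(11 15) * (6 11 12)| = 4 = |(6 11 15 12)|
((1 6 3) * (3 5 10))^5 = ((1 6 5 10 3))^5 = (10)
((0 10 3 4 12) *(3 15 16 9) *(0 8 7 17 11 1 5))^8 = ((0 10 15 16 9 3 4 12 8 7 17 11 1 5))^8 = (0 8 15 17 9 1 4)(3 5 12 10 7 16 11)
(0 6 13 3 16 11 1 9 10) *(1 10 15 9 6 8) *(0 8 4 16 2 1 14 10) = (0 4 16 11)(1 6 13 3 2)(8 14 10)(9 15) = [4, 6, 1, 2, 16, 5, 13, 7, 14, 15, 8, 0, 12, 3, 10, 9, 11]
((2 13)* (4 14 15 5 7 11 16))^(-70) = ((2 13)(4 14 15 5 7 11 16))^(-70) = (16)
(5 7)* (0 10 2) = (0 10 2)(5 7) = [10, 1, 0, 3, 4, 7, 6, 5, 8, 9, 2]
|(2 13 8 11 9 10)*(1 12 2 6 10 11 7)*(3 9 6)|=30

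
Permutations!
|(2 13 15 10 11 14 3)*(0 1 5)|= |(0 1 5)(2 13 15 10 11 14 3)|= 21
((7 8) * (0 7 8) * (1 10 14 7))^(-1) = ((0 1 10 14 7))^(-1) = (0 7 14 10 1)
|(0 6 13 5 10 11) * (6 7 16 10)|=|(0 7 16 10 11)(5 6 13)|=15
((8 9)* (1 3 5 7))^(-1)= (1 7 5 3)(8 9)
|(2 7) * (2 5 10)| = 4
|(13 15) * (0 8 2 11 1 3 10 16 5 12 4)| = 22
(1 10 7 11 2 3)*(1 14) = (1 10 7 11 2 3 14) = [0, 10, 3, 14, 4, 5, 6, 11, 8, 9, 7, 2, 12, 13, 1]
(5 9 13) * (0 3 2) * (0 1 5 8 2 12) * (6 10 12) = [3, 5, 1, 6, 4, 9, 10, 7, 2, 13, 12, 11, 0, 8] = (0 3 6 10 12)(1 5 9 13 8 2)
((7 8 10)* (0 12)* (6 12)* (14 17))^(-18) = ((0 6 12)(7 8 10)(14 17))^(-18) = (17)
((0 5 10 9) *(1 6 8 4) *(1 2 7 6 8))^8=(10)(1 4 7)(2 6 8)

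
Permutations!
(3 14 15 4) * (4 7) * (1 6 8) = (1 6 8)(3 14 15 7 4) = [0, 6, 2, 14, 3, 5, 8, 4, 1, 9, 10, 11, 12, 13, 15, 7]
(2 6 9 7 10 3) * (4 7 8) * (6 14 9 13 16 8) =(2 14 9 6 13 16 8 4 7 10 3) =[0, 1, 14, 2, 7, 5, 13, 10, 4, 6, 3, 11, 12, 16, 9, 15, 8]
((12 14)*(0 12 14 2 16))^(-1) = ((0 12 2 16))^(-1) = (0 16 2 12)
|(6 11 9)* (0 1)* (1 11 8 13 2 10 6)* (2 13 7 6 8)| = |(13)(0 11 9 1)(2 10 8 7 6)| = 20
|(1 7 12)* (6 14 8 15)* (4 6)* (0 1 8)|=|(0 1 7 12 8 15 4 6 14)|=9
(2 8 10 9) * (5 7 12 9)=(2 8 10 5 7 12 9)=[0, 1, 8, 3, 4, 7, 6, 12, 10, 2, 5, 11, 9]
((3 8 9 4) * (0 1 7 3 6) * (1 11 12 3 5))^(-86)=((0 11 12 3 8 9 4 6)(1 7 5))^(-86)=(0 12 8 4)(1 7 5)(3 9 6 11)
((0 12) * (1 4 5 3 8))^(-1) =((0 12)(1 4 5 3 8))^(-1) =(0 12)(1 8 3 5 4)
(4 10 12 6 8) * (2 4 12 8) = (2 4 10 8 12 6) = [0, 1, 4, 3, 10, 5, 2, 7, 12, 9, 8, 11, 6]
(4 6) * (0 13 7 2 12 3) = (0 13 7 2 12 3)(4 6) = [13, 1, 12, 0, 6, 5, 4, 2, 8, 9, 10, 11, 3, 7]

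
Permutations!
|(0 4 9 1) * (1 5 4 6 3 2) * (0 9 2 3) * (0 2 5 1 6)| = 2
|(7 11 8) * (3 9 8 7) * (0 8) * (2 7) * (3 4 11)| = |(0 8 4 11 2 7 3 9)| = 8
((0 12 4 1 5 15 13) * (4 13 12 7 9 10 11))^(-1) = (0 13 12 15 5 1 4 11 10 9 7) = ((0 7 9 10 11 4 1 5 15 12 13))^(-1)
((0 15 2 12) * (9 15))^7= ((0 9 15 2 12))^7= (0 15 12 9 2)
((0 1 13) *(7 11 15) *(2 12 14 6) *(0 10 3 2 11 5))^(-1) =(0 5 7 15 11 6 14 12 2 3 10 13 1) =((0 1 13 10 3 2 12 14 6 11 15 7 5))^(-1)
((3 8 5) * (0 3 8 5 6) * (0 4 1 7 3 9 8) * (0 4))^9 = (0 9 8 6)(1 4 5 3 7)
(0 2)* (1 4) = (0 2)(1 4) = [2, 4, 0, 3, 1]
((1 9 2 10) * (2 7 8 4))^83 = (1 10 2 4 8 7 9)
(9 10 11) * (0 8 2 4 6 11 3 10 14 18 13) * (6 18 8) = (0 6 11 9 14 8 2 4 18 13)(3 10) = [6, 1, 4, 10, 18, 5, 11, 7, 2, 14, 3, 9, 12, 0, 8, 15, 16, 17, 13]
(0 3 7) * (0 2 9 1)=(0 3 7 2 9 1)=[3, 0, 9, 7, 4, 5, 6, 2, 8, 1]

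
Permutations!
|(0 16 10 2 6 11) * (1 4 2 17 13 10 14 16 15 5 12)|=|(0 15 5 12 1 4 2 6 11)(10 17 13)(14 16)|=18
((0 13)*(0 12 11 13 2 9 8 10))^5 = ((0 2 9 8 10)(11 13 12))^5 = (11 12 13)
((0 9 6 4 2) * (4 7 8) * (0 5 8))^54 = ((0 9 6 7)(2 5 8 4))^54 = (0 6)(2 8)(4 5)(7 9)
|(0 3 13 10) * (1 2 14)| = 12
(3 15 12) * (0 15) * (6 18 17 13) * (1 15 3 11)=[3, 15, 2, 0, 4, 5, 18, 7, 8, 9, 10, 1, 11, 6, 14, 12, 16, 13, 17]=(0 3)(1 15 12 11)(6 18 17 13)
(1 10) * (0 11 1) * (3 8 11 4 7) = (0 4 7 3 8 11 1 10) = [4, 10, 2, 8, 7, 5, 6, 3, 11, 9, 0, 1]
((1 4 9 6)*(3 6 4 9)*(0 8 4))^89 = (0 1 3 8 9 6 4)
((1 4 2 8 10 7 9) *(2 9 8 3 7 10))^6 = (10)(2 7)(3 8)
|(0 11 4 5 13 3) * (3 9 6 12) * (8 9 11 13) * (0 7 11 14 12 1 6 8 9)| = 22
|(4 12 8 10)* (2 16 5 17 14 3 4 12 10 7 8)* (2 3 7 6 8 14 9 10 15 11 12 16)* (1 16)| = 30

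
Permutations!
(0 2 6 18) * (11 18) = (0 2 6 11 18) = [2, 1, 6, 3, 4, 5, 11, 7, 8, 9, 10, 18, 12, 13, 14, 15, 16, 17, 0]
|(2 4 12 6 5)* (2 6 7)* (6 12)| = |(2 4 6 5 12 7)| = 6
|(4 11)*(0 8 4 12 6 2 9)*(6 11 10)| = |(0 8 4 10 6 2 9)(11 12)| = 14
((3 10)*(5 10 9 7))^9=((3 9 7 5 10))^9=(3 10 5 7 9)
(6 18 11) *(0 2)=(0 2)(6 18 11)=[2, 1, 0, 3, 4, 5, 18, 7, 8, 9, 10, 6, 12, 13, 14, 15, 16, 17, 11]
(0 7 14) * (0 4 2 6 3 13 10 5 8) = (0 7 14 4 2 6 3 13 10 5 8) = [7, 1, 6, 13, 2, 8, 3, 14, 0, 9, 5, 11, 12, 10, 4]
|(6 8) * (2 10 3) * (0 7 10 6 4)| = 8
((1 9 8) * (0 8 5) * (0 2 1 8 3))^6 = (1 5)(2 9)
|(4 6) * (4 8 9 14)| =5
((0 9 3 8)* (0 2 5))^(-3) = (0 8)(2 9)(3 5)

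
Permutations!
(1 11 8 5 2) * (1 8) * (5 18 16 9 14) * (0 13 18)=(0 13 18 16 9 14 5 2 8)(1 11)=[13, 11, 8, 3, 4, 2, 6, 7, 0, 14, 10, 1, 12, 18, 5, 15, 9, 17, 16]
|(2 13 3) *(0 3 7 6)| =6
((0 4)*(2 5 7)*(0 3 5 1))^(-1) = ((0 4 3 5 7 2 1))^(-1) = (0 1 2 7 5 3 4)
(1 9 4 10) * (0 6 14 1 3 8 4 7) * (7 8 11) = (0 6 14 1 9 8 4 10 3 11 7) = [6, 9, 2, 11, 10, 5, 14, 0, 4, 8, 3, 7, 12, 13, 1]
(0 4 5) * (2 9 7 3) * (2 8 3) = (0 4 5)(2 9 7)(3 8) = [4, 1, 9, 8, 5, 0, 6, 2, 3, 7]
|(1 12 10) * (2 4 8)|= |(1 12 10)(2 4 8)|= 3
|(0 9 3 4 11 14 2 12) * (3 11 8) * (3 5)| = |(0 9 11 14 2 12)(3 4 8 5)| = 12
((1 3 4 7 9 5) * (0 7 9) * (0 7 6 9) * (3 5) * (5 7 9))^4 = (0 7)(1 4)(3 5)(6 9)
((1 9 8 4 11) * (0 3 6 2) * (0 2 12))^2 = (0 6)(1 8 11 9 4)(3 12)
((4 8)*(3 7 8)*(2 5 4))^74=(2 4 7)(3 8 5)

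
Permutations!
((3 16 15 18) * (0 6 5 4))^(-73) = ((0 6 5 4)(3 16 15 18))^(-73) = (0 4 5 6)(3 18 15 16)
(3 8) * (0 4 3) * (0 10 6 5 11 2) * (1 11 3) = (0 4 1 11 2)(3 8 10 6 5) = [4, 11, 0, 8, 1, 3, 5, 7, 10, 9, 6, 2]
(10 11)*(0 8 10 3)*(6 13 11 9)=(0 8 10 9 6 13 11 3)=[8, 1, 2, 0, 4, 5, 13, 7, 10, 6, 9, 3, 12, 11]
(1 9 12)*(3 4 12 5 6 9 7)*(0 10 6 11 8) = (0 10 6 9 5 11 8)(1 7 3 4 12) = [10, 7, 2, 4, 12, 11, 9, 3, 0, 5, 6, 8, 1]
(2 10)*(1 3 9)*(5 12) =(1 3 9)(2 10)(5 12) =[0, 3, 10, 9, 4, 12, 6, 7, 8, 1, 2, 11, 5]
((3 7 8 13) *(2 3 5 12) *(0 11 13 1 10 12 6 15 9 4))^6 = (0 9 6 13)(1 8 7 3 2 12 10)(4 15 5 11)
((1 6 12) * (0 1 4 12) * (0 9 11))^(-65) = ((0 1 6 9 11)(4 12))^(-65) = (4 12)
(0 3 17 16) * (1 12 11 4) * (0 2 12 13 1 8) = (0 3 17 16 2 12 11 4 8)(1 13) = [3, 13, 12, 17, 8, 5, 6, 7, 0, 9, 10, 4, 11, 1, 14, 15, 2, 16]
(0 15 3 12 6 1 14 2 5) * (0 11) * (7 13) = (0 15 3 12 6 1 14 2 5 11)(7 13) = [15, 14, 5, 12, 4, 11, 1, 13, 8, 9, 10, 0, 6, 7, 2, 3]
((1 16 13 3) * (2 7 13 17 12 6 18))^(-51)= (1 3 13 7 2 18 6 12 17 16)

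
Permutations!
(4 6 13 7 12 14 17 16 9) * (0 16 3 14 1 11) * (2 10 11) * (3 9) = (0 16 3 14 17 9 4 6 13 7 12 1 2 10 11) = [16, 2, 10, 14, 6, 5, 13, 12, 8, 4, 11, 0, 1, 7, 17, 15, 3, 9]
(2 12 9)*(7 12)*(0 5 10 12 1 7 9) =(0 5 10 12)(1 7)(2 9) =[5, 7, 9, 3, 4, 10, 6, 1, 8, 2, 12, 11, 0]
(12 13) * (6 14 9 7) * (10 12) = (6 14 9 7)(10 12 13) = [0, 1, 2, 3, 4, 5, 14, 6, 8, 7, 12, 11, 13, 10, 9]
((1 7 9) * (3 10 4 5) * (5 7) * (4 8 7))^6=(1 9 7 8 10 3 5)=((1 5 3 10 8 7 9))^6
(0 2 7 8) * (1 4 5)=(0 2 7 8)(1 4 5)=[2, 4, 7, 3, 5, 1, 6, 8, 0]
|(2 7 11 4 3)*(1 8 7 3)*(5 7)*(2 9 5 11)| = 20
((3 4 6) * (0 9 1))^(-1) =(0 1 9)(3 6 4)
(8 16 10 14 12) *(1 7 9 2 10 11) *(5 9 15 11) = (1 7 15 11)(2 10 14 12 8 16 5 9) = [0, 7, 10, 3, 4, 9, 6, 15, 16, 2, 14, 1, 8, 13, 12, 11, 5]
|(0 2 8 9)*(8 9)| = |(0 2 9)| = 3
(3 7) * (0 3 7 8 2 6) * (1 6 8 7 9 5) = [3, 6, 8, 7, 4, 1, 0, 9, 2, 5] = (0 3 7 9 5 1 6)(2 8)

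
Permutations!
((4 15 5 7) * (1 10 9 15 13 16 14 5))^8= ((1 10 9 15)(4 13 16 14 5 7))^8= (4 16 5)(7 13 14)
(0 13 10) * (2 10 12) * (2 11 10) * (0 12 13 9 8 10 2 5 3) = (13)(0 9 8 10 12 11 2 5 3) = [9, 1, 5, 0, 4, 3, 6, 7, 10, 8, 12, 2, 11, 13]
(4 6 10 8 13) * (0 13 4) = (0 13)(4 6 10 8) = [13, 1, 2, 3, 6, 5, 10, 7, 4, 9, 8, 11, 12, 0]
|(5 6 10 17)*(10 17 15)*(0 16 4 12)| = 12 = |(0 16 4 12)(5 6 17)(10 15)|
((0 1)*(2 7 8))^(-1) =(0 1)(2 8 7)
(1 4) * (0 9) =[9, 4, 2, 3, 1, 5, 6, 7, 8, 0] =(0 9)(1 4)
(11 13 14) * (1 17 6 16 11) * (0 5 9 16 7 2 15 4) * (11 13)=(0 5 9 16 13 14 1 17 6 7 2 15 4)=[5, 17, 15, 3, 0, 9, 7, 2, 8, 16, 10, 11, 12, 14, 1, 4, 13, 6]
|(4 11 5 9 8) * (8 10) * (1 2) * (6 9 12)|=|(1 2)(4 11 5 12 6 9 10 8)|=8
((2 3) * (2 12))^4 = (2 3 12)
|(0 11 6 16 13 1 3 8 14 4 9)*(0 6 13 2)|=12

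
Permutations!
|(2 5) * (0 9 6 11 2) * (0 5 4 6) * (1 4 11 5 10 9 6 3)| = 30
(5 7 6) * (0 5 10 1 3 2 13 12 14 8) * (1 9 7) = (0 5 1 3 2 13 12 14 8)(6 10 9 7) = [5, 3, 13, 2, 4, 1, 10, 6, 0, 7, 9, 11, 14, 12, 8]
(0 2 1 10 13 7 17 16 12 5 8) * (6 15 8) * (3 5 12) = [2, 10, 1, 5, 4, 6, 15, 17, 0, 9, 13, 11, 12, 7, 14, 8, 3, 16] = (0 2 1 10 13 7 17 16 3 5 6 15 8)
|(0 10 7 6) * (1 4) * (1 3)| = 12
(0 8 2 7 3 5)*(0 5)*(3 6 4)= (0 8 2 7 6 4 3)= [8, 1, 7, 0, 3, 5, 4, 6, 2]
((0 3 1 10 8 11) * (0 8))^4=((0 3 1 10)(8 11))^4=(11)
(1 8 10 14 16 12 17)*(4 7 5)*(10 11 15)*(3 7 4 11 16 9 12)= (1 8 16 3 7 5 11 15 10 14 9 12 17)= [0, 8, 2, 7, 4, 11, 6, 5, 16, 12, 14, 15, 17, 13, 9, 10, 3, 1]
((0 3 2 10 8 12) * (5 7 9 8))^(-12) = (0 9 10)(2 12 7)(3 8 5)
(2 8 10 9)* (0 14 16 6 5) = (0 14 16 6 5)(2 8 10 9) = [14, 1, 8, 3, 4, 0, 5, 7, 10, 2, 9, 11, 12, 13, 16, 15, 6]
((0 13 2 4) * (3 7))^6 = (0 2)(4 13)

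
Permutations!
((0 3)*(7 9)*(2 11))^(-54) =((0 3)(2 11)(7 9))^(-54) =(11)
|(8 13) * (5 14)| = |(5 14)(8 13)| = 2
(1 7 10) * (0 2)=(0 2)(1 7 10)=[2, 7, 0, 3, 4, 5, 6, 10, 8, 9, 1]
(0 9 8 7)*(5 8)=(0 9 5 8 7)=[9, 1, 2, 3, 4, 8, 6, 0, 7, 5]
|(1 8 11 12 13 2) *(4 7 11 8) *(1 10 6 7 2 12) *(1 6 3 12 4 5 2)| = |(1 5 2 10 3 12 13 4)(6 7 11)| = 24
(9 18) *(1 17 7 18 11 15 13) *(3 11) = (1 17 7 18 9 3 11 15 13) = [0, 17, 2, 11, 4, 5, 6, 18, 8, 3, 10, 15, 12, 1, 14, 13, 16, 7, 9]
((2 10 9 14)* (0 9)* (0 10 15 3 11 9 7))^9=(0 7)(2 11)(3 14)(9 15)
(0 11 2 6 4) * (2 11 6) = (11)(0 6 4) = [6, 1, 2, 3, 0, 5, 4, 7, 8, 9, 10, 11]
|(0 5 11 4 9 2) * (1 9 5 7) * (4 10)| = |(0 7 1 9 2)(4 5 11 10)| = 20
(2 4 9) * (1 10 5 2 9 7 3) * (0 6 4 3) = (0 6 4 7)(1 10 5 2 3) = [6, 10, 3, 1, 7, 2, 4, 0, 8, 9, 5]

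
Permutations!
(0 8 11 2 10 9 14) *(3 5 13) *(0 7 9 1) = (0 8 11 2 10 1)(3 5 13)(7 9 14) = [8, 0, 10, 5, 4, 13, 6, 9, 11, 14, 1, 2, 12, 3, 7]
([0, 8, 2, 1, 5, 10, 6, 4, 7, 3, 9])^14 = [0, 9, 2, 10, 8, 7, 6, 1, 3, 5, 4]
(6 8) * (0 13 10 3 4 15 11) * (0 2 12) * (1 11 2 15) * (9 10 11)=(0 13 11 15 2 12)(1 9 10 3 4)(6 8)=[13, 9, 12, 4, 1, 5, 8, 7, 6, 10, 3, 15, 0, 11, 14, 2]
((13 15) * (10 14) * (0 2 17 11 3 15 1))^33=((0 2 17 11 3 15 13 1)(10 14))^33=(0 2 17 11 3 15 13 1)(10 14)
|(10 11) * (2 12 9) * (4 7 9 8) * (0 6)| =|(0 6)(2 12 8 4 7 9)(10 11)| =6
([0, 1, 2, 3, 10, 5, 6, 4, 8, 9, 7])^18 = (10)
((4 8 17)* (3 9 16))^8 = ((3 9 16)(4 8 17))^8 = (3 16 9)(4 17 8)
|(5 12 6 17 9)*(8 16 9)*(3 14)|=|(3 14)(5 12 6 17 8 16 9)|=14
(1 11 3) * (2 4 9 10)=(1 11 3)(2 4 9 10)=[0, 11, 4, 1, 9, 5, 6, 7, 8, 10, 2, 3]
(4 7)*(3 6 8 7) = [0, 1, 2, 6, 3, 5, 8, 4, 7] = (3 6 8 7 4)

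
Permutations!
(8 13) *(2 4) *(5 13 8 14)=(2 4)(5 13 14)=[0, 1, 4, 3, 2, 13, 6, 7, 8, 9, 10, 11, 12, 14, 5]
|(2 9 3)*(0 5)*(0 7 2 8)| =|(0 5 7 2 9 3 8)| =7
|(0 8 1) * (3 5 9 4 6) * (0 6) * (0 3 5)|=|(0 8 1 6 5 9 4 3)|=8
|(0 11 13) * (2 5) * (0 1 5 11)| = |(1 5 2 11 13)| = 5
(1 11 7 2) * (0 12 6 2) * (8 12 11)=(0 11 7)(1 8 12 6 2)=[11, 8, 1, 3, 4, 5, 2, 0, 12, 9, 10, 7, 6]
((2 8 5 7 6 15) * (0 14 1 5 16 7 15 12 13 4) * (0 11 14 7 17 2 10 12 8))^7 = (17)(1 11 13 10 5 14 4 12 15)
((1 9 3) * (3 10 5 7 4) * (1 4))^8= (1 5 9 7 10)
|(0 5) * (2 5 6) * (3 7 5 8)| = |(0 6 2 8 3 7 5)| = 7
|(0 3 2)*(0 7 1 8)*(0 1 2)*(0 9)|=6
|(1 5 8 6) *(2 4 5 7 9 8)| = 15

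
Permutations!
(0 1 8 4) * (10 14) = [1, 8, 2, 3, 0, 5, 6, 7, 4, 9, 14, 11, 12, 13, 10] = (0 1 8 4)(10 14)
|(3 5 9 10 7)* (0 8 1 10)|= |(0 8 1 10 7 3 5 9)|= 8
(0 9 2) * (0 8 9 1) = [1, 0, 8, 3, 4, 5, 6, 7, 9, 2] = (0 1)(2 8 9)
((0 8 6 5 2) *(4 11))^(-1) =((0 8 6 5 2)(4 11))^(-1) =(0 2 5 6 8)(4 11)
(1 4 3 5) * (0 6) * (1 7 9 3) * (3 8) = (0 6)(1 4)(3 5 7 9 8) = [6, 4, 2, 5, 1, 7, 0, 9, 3, 8]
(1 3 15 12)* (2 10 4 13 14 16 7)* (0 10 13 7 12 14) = [10, 3, 13, 15, 7, 5, 6, 2, 8, 9, 4, 11, 1, 0, 16, 14, 12] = (0 10 4 7 2 13)(1 3 15 14 16 12)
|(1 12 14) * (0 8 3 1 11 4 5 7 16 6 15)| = |(0 8 3 1 12 14 11 4 5 7 16 6 15)| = 13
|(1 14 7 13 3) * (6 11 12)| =15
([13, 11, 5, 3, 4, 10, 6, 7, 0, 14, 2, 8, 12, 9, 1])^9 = (0 9 1 8 13 14 11)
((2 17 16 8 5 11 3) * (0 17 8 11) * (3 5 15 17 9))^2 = ((0 9 3 2 8 15 17 16 11 5))^2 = (0 3 8 17 11)(2 15 16 5 9)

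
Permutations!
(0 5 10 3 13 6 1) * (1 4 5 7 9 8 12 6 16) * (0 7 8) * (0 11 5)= (0 8 12 6 4)(1 7 9 11 5 10 3 13 16)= [8, 7, 2, 13, 0, 10, 4, 9, 12, 11, 3, 5, 6, 16, 14, 15, 1]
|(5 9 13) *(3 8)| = |(3 8)(5 9 13)| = 6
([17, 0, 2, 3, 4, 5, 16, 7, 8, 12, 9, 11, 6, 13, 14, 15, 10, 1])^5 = [1, 17, 2, 3, 4, 5, 6, 7, 8, 9, 10, 11, 12, 13, 14, 15, 16, 0]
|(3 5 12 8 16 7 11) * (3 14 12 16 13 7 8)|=|(3 5 16 8 13 7 11 14 12)|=9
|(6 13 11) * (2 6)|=|(2 6 13 11)|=4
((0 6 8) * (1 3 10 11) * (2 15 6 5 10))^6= (0 2 10 6 1)(3 5 15 11 8)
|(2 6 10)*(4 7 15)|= 3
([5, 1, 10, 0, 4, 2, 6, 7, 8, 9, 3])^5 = [0, 1, 2, 3, 4, 5, 6, 7, 8, 9, 10]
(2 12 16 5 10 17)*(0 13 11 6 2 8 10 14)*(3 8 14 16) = (0 13 11 6 2 12 3 8 10 17 14)(5 16) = [13, 1, 12, 8, 4, 16, 2, 7, 10, 9, 17, 6, 3, 11, 0, 15, 5, 14]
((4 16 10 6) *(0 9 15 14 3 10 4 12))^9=(0 9 15 14 3 10 6 12)(4 16)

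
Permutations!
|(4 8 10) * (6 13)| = |(4 8 10)(6 13)| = 6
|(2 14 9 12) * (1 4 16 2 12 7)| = 7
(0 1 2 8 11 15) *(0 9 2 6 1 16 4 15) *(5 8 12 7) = (0 16 4 15 9 2 12 7 5 8 11)(1 6) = [16, 6, 12, 3, 15, 8, 1, 5, 11, 2, 10, 0, 7, 13, 14, 9, 4]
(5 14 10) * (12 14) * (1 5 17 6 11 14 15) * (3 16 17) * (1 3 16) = (1 5 12 15 3)(6 11 14 10 16 17) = [0, 5, 2, 1, 4, 12, 11, 7, 8, 9, 16, 14, 15, 13, 10, 3, 17, 6]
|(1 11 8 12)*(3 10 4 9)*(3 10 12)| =|(1 11 8 3 12)(4 9 10)| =15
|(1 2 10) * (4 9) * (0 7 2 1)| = 4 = |(0 7 2 10)(4 9)|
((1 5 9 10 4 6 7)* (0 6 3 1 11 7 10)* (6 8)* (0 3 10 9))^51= ((0 8 6 9 3 1 5)(4 10)(7 11))^51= (0 6 3 5 8 9 1)(4 10)(7 11)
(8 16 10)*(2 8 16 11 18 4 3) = [0, 1, 8, 2, 3, 5, 6, 7, 11, 9, 16, 18, 12, 13, 14, 15, 10, 17, 4] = (2 8 11 18 4 3)(10 16)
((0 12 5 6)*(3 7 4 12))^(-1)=((0 3 7 4 12 5 6))^(-1)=(0 6 5 12 4 7 3)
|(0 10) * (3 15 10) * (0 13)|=5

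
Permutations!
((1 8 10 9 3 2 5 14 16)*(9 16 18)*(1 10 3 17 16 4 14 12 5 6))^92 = ((1 8 3 2 6)(4 14 18 9 17 16 10)(5 12))^92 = (1 3 6 8 2)(4 14 18 9 17 16 10)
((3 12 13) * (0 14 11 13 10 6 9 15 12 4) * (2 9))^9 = (0 13)(2 12)(3 14)(4 11)(6 15)(9 10)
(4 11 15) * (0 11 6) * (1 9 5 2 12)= (0 11 15 4 6)(1 9 5 2 12)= [11, 9, 12, 3, 6, 2, 0, 7, 8, 5, 10, 15, 1, 13, 14, 4]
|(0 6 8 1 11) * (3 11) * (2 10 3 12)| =9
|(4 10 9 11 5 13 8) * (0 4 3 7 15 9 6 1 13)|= 13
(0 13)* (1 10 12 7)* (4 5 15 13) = [4, 10, 2, 3, 5, 15, 6, 1, 8, 9, 12, 11, 7, 0, 14, 13] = (0 4 5 15 13)(1 10 12 7)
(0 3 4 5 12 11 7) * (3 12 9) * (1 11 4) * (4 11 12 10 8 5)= (0 10 8 5 9 3 1 12 11 7)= [10, 12, 2, 1, 4, 9, 6, 0, 5, 3, 8, 7, 11]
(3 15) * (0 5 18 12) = (0 5 18 12)(3 15) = [5, 1, 2, 15, 4, 18, 6, 7, 8, 9, 10, 11, 0, 13, 14, 3, 16, 17, 12]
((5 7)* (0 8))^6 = (8)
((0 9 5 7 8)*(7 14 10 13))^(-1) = ((0 9 5 14 10 13 7 8))^(-1) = (0 8 7 13 10 14 5 9)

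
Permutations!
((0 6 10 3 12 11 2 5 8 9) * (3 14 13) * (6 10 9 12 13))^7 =(0 14 9 10 6)(2 8 11 5 12)(3 13)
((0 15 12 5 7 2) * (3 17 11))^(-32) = (0 7 12)(2 5 15)(3 17 11)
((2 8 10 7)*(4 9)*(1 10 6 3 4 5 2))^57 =(10)(2 8 6 3 4 9 5) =((1 10 7)(2 8 6 3 4 9 5))^57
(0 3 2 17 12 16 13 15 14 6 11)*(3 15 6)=(0 15 14 3 2 17 12 16 13 6 11)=[15, 1, 17, 2, 4, 5, 11, 7, 8, 9, 10, 0, 16, 6, 3, 14, 13, 12]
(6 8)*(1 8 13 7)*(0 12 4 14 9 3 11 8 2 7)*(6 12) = (0 6 13)(1 2 7)(3 11 8 12 4 14 9) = [6, 2, 7, 11, 14, 5, 13, 1, 12, 3, 10, 8, 4, 0, 9]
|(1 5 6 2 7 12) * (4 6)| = 7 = |(1 5 4 6 2 7 12)|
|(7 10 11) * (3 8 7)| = 5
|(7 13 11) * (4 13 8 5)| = |(4 13 11 7 8 5)| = 6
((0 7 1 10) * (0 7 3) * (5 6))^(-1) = ((0 3)(1 10 7)(5 6))^(-1) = (0 3)(1 7 10)(5 6)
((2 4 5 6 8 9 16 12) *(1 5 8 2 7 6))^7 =((1 5)(2 4 8 9 16 12 7 6))^7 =(1 5)(2 6 7 12 16 9 8 4)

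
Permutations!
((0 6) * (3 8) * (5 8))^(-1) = (0 6)(3 8 5) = ((0 6)(3 5 8))^(-1)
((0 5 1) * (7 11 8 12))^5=((0 5 1)(7 11 8 12))^5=(0 1 5)(7 11 8 12)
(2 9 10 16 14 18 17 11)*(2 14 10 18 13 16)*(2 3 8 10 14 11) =(2 9 18 17)(3 8 10)(13 16 14) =[0, 1, 9, 8, 4, 5, 6, 7, 10, 18, 3, 11, 12, 16, 13, 15, 14, 2, 17]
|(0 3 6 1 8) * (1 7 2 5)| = |(0 3 6 7 2 5 1 8)| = 8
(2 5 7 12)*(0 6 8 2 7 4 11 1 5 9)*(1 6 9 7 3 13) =(0 9)(1 5 4 11 6 8 2 7 12 3 13) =[9, 5, 7, 13, 11, 4, 8, 12, 2, 0, 10, 6, 3, 1]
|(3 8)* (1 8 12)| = |(1 8 3 12)| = 4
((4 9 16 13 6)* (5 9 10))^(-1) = (4 6 13 16 9 5 10)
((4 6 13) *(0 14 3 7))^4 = ((0 14 3 7)(4 6 13))^4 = (14)(4 6 13)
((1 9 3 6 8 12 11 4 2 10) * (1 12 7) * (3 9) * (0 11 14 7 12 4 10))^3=((0 11 10 4 2)(1 3 6 8 12 14 7))^3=(0 4 11 2 10)(1 8 7 6 14 3 12)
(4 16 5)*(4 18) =[0, 1, 2, 3, 16, 18, 6, 7, 8, 9, 10, 11, 12, 13, 14, 15, 5, 17, 4] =(4 16 5 18)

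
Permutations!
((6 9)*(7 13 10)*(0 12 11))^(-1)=((0 12 11)(6 9)(7 13 10))^(-1)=(0 11 12)(6 9)(7 10 13)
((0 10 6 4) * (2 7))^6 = (0 6)(4 10)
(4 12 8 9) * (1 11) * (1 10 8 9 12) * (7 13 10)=(1 11 7 13 10 8 12 9 4)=[0, 11, 2, 3, 1, 5, 6, 13, 12, 4, 8, 7, 9, 10]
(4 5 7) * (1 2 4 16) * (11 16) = [0, 2, 4, 3, 5, 7, 6, 11, 8, 9, 10, 16, 12, 13, 14, 15, 1] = (1 2 4 5 7 11 16)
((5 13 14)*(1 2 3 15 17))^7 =(1 3 17 2 15)(5 13 14)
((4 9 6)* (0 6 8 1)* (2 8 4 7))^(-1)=(0 1 8 2 7 6)(4 9)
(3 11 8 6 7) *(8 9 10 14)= (3 11 9 10 14 8 6 7)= [0, 1, 2, 11, 4, 5, 7, 3, 6, 10, 14, 9, 12, 13, 8]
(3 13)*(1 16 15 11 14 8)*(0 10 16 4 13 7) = (0 10 16 15 11 14 8 1 4 13 3 7) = [10, 4, 2, 7, 13, 5, 6, 0, 1, 9, 16, 14, 12, 3, 8, 11, 15]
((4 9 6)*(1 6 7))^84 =((1 6 4 9 7))^84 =(1 7 9 4 6)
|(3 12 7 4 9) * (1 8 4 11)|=|(1 8 4 9 3 12 7 11)|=8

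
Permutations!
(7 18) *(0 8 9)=[8, 1, 2, 3, 4, 5, 6, 18, 9, 0, 10, 11, 12, 13, 14, 15, 16, 17, 7]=(0 8 9)(7 18)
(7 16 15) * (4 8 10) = [0, 1, 2, 3, 8, 5, 6, 16, 10, 9, 4, 11, 12, 13, 14, 7, 15] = (4 8 10)(7 16 15)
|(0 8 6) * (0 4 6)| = |(0 8)(4 6)| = 2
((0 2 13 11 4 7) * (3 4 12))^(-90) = (0 4 12 13)(2 7 3 11)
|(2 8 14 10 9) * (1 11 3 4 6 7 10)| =11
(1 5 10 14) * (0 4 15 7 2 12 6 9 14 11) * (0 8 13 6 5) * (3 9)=(0 4 15 7 2 12 5 10 11 8 13 6 3 9 14 1)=[4, 0, 12, 9, 15, 10, 3, 2, 13, 14, 11, 8, 5, 6, 1, 7]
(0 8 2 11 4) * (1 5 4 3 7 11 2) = (0 8 1 5 4)(3 7 11) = [8, 5, 2, 7, 0, 4, 6, 11, 1, 9, 10, 3]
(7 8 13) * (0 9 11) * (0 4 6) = (0 9 11 4 6)(7 8 13) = [9, 1, 2, 3, 6, 5, 0, 8, 13, 11, 10, 4, 12, 7]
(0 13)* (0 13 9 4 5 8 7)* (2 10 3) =(13)(0 9 4 5 8 7)(2 10 3) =[9, 1, 10, 2, 5, 8, 6, 0, 7, 4, 3, 11, 12, 13]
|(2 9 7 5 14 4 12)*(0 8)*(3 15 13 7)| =10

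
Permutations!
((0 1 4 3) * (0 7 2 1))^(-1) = (1 2 7 3 4)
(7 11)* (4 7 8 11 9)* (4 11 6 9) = (4 7)(6 9 11 8) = [0, 1, 2, 3, 7, 5, 9, 4, 6, 11, 10, 8]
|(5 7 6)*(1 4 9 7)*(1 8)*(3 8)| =8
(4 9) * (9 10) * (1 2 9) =(1 2 9 4 10) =[0, 2, 9, 3, 10, 5, 6, 7, 8, 4, 1]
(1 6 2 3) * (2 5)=[0, 6, 3, 1, 4, 2, 5]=(1 6 5 2 3)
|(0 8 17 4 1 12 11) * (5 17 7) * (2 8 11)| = 8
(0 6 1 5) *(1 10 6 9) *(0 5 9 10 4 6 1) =[10, 9, 2, 3, 6, 5, 4, 7, 8, 0, 1] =(0 10 1 9)(4 6)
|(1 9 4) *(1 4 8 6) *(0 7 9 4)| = |(0 7 9 8 6 1 4)| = 7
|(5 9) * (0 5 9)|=|(9)(0 5)|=2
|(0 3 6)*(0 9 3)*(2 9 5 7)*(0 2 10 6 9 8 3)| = 20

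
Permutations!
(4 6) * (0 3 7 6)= [3, 1, 2, 7, 0, 5, 4, 6]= (0 3 7 6 4)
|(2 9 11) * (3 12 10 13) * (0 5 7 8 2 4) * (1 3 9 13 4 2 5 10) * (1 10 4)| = 12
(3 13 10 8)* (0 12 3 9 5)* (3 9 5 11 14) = (0 12 9 11 14 3 13 10 8 5) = [12, 1, 2, 13, 4, 0, 6, 7, 5, 11, 8, 14, 9, 10, 3]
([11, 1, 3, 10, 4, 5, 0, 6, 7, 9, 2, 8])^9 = [6, 1, 2, 3, 4, 5, 7, 8, 11, 9, 10, 0]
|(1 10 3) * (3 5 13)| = 5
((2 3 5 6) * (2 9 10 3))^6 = ((3 5 6 9 10))^6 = (3 5 6 9 10)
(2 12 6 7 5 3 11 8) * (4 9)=[0, 1, 12, 11, 9, 3, 7, 5, 2, 4, 10, 8, 6]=(2 12 6 7 5 3 11 8)(4 9)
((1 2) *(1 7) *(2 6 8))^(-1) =((1 6 8 2 7))^(-1) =(1 7 2 8 6)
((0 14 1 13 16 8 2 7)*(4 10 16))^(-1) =((0 14 1 13 4 10 16 8 2 7))^(-1) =(0 7 2 8 16 10 4 13 1 14)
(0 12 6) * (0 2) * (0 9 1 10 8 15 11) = (0 12 6 2 9 1 10 8 15 11) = [12, 10, 9, 3, 4, 5, 2, 7, 15, 1, 8, 0, 6, 13, 14, 11]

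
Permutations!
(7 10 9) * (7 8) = [0, 1, 2, 3, 4, 5, 6, 10, 7, 8, 9] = (7 10 9 8)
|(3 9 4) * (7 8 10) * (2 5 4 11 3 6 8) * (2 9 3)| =9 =|(2 5 4 6 8 10 7 9 11)|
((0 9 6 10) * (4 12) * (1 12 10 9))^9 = (0 10 4 12 1)(6 9)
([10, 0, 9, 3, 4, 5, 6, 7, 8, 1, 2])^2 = (0 2 1 10 9)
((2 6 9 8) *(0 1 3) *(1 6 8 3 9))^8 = ((0 6 1 9 3)(2 8))^8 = (0 9 6 3 1)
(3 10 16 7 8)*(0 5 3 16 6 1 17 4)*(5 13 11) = [13, 17, 2, 10, 0, 3, 1, 8, 16, 9, 6, 5, 12, 11, 14, 15, 7, 4] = (0 13 11 5 3 10 6 1 17 4)(7 8 16)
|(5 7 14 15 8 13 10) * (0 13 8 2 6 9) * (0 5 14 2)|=5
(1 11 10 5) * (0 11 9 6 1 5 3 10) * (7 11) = (0 7 11)(1 9 6)(3 10) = [7, 9, 2, 10, 4, 5, 1, 11, 8, 6, 3, 0]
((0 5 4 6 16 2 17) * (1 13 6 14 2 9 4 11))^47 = (0 17 2 14 4 9 16 6 13 1 11 5)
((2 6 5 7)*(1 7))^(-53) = ((1 7 2 6 5))^(-53) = (1 2 5 7 6)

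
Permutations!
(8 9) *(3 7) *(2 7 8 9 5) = (9)(2 7 3 8 5) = [0, 1, 7, 8, 4, 2, 6, 3, 5, 9]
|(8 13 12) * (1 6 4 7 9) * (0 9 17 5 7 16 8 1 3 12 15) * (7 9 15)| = |(0 15)(1 6 4 16 8 13 7 17 5 9 3 12)| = 12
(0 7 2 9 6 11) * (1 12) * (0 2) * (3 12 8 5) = (0 7)(1 8 5 3 12)(2 9 6 11) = [7, 8, 9, 12, 4, 3, 11, 0, 5, 6, 10, 2, 1]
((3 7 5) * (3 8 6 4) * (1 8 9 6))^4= ((1 8)(3 7 5 9 6 4))^4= (3 6 5)(4 9 7)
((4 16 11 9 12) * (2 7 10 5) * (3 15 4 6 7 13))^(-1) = (2 5 10 7 6 12 9 11 16 4 15 3 13)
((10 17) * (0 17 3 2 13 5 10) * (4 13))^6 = ((0 17)(2 4 13 5 10 3))^6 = (17)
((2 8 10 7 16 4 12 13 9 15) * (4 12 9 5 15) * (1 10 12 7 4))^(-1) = ((1 10 4 9)(2 8 12 13 5 15)(7 16))^(-1) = (1 9 4 10)(2 15 5 13 12 8)(7 16)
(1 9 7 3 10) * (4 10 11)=(1 9 7 3 11 4 10)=[0, 9, 2, 11, 10, 5, 6, 3, 8, 7, 1, 4]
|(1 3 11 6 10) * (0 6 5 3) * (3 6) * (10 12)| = 8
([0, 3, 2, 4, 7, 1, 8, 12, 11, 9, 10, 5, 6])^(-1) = (1 5 11 8 6 12 7 4 3)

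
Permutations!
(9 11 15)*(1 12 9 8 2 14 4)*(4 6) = (1 12 9 11 15 8 2 14 6 4) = [0, 12, 14, 3, 1, 5, 4, 7, 2, 11, 10, 15, 9, 13, 6, 8]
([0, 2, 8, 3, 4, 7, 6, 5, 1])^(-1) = (1 8 2)(5 7)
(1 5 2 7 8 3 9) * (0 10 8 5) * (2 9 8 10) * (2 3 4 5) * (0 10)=(0 3 8 4 5 9 1 10)(2 7)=[3, 10, 7, 8, 5, 9, 6, 2, 4, 1, 0]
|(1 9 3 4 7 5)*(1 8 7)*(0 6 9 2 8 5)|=9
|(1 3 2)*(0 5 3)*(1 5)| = 6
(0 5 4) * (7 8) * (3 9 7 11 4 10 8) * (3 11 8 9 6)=(0 5 10 9 7 11 4)(3 6)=[5, 1, 2, 6, 0, 10, 3, 11, 8, 7, 9, 4]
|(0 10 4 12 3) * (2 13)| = 10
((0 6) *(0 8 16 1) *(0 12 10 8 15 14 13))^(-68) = (0 15 13 6 14)(1 10 16 12 8)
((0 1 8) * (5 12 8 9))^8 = ((0 1 9 5 12 8))^8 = (0 9 12)(1 5 8)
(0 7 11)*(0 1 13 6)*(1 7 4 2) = (0 4 2 1 13 6)(7 11) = [4, 13, 1, 3, 2, 5, 0, 11, 8, 9, 10, 7, 12, 6]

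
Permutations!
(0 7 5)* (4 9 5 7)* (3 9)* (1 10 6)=(0 4 3 9 5)(1 10 6)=[4, 10, 2, 9, 3, 0, 1, 7, 8, 5, 6]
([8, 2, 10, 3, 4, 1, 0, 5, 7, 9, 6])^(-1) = [6, 5, 1, 3, 4, 7, 10, 8, 0, 9, 2]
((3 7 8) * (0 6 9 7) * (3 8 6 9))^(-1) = ((0 9 7 6 3))^(-1) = (0 3 6 7 9)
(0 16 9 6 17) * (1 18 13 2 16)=[1, 18, 16, 3, 4, 5, 17, 7, 8, 6, 10, 11, 12, 2, 14, 15, 9, 0, 13]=(0 1 18 13 2 16 9 6 17)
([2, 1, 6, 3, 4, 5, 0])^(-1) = (0 6 2)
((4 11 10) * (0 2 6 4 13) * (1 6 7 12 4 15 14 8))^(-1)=((0 2 7 12 4 11 10 13)(1 6 15 14 8))^(-1)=(0 13 10 11 4 12 7 2)(1 8 14 15 6)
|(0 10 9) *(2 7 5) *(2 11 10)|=7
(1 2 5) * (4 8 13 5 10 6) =[0, 2, 10, 3, 8, 1, 4, 7, 13, 9, 6, 11, 12, 5] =(1 2 10 6 4 8 13 5)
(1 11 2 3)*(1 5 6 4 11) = [0, 1, 3, 5, 11, 6, 4, 7, 8, 9, 10, 2] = (2 3 5 6 4 11)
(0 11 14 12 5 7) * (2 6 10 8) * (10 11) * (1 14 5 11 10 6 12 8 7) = (0 6 10 7)(1 14 8 2 12 11 5) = [6, 14, 12, 3, 4, 1, 10, 0, 2, 9, 7, 5, 11, 13, 8]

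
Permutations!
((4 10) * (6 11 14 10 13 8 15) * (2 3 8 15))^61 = (2 3 8)(4 14 6 13 10 11 15)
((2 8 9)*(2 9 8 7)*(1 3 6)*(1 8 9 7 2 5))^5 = ((1 3 6 8 9 7 5))^5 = (1 7 8 3 5 9 6)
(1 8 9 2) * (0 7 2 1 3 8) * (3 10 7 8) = (0 8 9 1)(2 10 7) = [8, 0, 10, 3, 4, 5, 6, 2, 9, 1, 7]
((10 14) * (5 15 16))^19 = (5 15 16)(10 14)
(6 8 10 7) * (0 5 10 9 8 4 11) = (0 5 10 7 6 4 11)(8 9) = [5, 1, 2, 3, 11, 10, 4, 6, 9, 8, 7, 0]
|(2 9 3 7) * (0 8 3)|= 6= |(0 8 3 7 2 9)|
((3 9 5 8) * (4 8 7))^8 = (3 5 4)(7 8 9) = ((3 9 5 7 4 8))^8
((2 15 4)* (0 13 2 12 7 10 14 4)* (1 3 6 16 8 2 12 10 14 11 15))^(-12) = (16)(0 10 7)(4 12 15)(11 14 13)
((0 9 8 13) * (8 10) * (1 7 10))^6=((0 9 1 7 10 8 13))^6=(0 13 8 10 7 1 9)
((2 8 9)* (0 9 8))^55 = ((0 9 2))^55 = (0 9 2)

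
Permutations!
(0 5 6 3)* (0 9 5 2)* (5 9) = (9)(0 2)(3 5 6) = [2, 1, 0, 5, 4, 6, 3, 7, 8, 9]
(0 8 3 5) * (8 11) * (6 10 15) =(0 11 8 3 5)(6 10 15) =[11, 1, 2, 5, 4, 0, 10, 7, 3, 9, 15, 8, 12, 13, 14, 6]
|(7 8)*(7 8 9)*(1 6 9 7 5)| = |(1 6 9 5)| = 4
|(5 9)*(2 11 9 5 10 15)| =|(2 11 9 10 15)| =5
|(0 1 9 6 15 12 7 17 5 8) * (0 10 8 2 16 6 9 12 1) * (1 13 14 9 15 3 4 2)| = 20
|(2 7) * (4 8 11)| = 6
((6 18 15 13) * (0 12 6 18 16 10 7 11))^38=((0 12 6 16 10 7 11)(13 18 15))^38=(0 16 11 6 7 12 10)(13 15 18)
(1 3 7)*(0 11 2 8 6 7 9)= (0 11 2 8 6 7 1 3 9)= [11, 3, 8, 9, 4, 5, 7, 1, 6, 0, 10, 2]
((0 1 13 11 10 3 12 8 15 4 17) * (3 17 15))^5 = ((0 1 13 11 10 17)(3 12 8)(4 15))^5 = (0 17 10 11 13 1)(3 8 12)(4 15)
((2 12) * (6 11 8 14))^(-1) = ((2 12)(6 11 8 14))^(-1) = (2 12)(6 14 8 11)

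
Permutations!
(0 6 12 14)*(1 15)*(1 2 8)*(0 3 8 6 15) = [15, 0, 6, 8, 4, 5, 12, 7, 1, 9, 10, 11, 14, 13, 3, 2] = (0 15 2 6 12 14 3 8 1)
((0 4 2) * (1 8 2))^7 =(0 1 2 4 8)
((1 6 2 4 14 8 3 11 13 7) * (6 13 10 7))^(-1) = ((1 13 6 2 4 14 8 3 11 10 7))^(-1) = (1 7 10 11 3 8 14 4 2 6 13)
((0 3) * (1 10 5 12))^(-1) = ((0 3)(1 10 5 12))^(-1) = (0 3)(1 12 5 10)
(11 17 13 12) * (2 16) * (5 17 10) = (2 16)(5 17 13 12 11 10) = [0, 1, 16, 3, 4, 17, 6, 7, 8, 9, 5, 10, 11, 12, 14, 15, 2, 13]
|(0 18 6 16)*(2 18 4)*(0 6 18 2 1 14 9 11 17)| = 14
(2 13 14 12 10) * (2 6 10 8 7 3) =(2 13 14 12 8 7 3)(6 10) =[0, 1, 13, 2, 4, 5, 10, 3, 7, 9, 6, 11, 8, 14, 12]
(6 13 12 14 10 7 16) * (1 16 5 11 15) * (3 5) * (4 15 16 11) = [0, 11, 2, 5, 15, 4, 13, 3, 8, 9, 7, 16, 14, 12, 10, 1, 6] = (1 11 16 6 13 12 14 10 7 3 5 4 15)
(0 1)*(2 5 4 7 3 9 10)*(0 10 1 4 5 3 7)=(0 4)(1 10 2 3 9)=[4, 10, 3, 9, 0, 5, 6, 7, 8, 1, 2]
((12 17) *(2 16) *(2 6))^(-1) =(2 6 16)(12 17) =((2 16 6)(12 17))^(-1)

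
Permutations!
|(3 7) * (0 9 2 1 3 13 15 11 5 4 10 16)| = 13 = |(0 9 2 1 3 7 13 15 11 5 4 10 16)|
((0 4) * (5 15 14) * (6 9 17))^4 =((0 4)(5 15 14)(6 9 17))^4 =(5 15 14)(6 9 17)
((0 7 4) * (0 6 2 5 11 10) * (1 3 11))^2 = (0 4 2 1 11)(3 10 7 6 5)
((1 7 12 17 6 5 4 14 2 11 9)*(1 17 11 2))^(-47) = (1 11 6 14 12 17 4 7 9 5) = ((1 7 12 11 9 17 6 5 4 14))^(-47)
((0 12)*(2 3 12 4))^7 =((0 4 2 3 12))^7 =(0 2 12 4 3)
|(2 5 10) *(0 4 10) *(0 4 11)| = |(0 11)(2 5 4 10)| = 4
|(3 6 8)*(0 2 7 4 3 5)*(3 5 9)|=20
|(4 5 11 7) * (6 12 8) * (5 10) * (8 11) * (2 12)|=9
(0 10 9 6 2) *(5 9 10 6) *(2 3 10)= (0 6 3 10 2)(5 9)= [6, 1, 0, 10, 4, 9, 3, 7, 8, 5, 2]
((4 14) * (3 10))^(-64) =((3 10)(4 14))^(-64) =(14)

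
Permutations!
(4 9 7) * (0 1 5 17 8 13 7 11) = (0 1 5 17 8 13 7 4 9 11) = [1, 5, 2, 3, 9, 17, 6, 4, 13, 11, 10, 0, 12, 7, 14, 15, 16, 8]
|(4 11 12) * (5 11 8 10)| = 6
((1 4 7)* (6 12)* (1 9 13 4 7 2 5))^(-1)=(1 5 2 4 13 9 7)(6 12)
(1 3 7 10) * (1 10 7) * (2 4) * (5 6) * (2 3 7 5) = (10)(1 7 5 6 2 4 3) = [0, 7, 4, 1, 3, 6, 2, 5, 8, 9, 10]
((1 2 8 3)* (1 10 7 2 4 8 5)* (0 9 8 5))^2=((0 9 8 3 10 7 2)(1 4 5))^2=(0 8 10 2 9 3 7)(1 5 4)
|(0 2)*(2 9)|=|(0 9 2)|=3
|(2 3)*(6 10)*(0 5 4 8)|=|(0 5 4 8)(2 3)(6 10)|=4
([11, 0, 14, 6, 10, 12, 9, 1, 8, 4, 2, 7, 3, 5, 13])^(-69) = [1, 7, 14, 6, 10, 12, 9, 11, 8, 4, 2, 0, 3, 5, 13]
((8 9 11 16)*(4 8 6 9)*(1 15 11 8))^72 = ((1 15 11 16 6 9 8 4))^72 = (16)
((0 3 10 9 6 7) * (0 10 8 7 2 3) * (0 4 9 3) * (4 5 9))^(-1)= ((0 5 9 6 2)(3 8 7 10))^(-1)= (0 2 6 9 5)(3 10 7 8)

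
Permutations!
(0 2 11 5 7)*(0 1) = [2, 0, 11, 3, 4, 7, 6, 1, 8, 9, 10, 5] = (0 2 11 5 7 1)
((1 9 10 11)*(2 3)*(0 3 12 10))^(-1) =(0 9 1 11 10 12 2 3)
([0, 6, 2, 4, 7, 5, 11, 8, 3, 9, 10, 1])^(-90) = (11)(3 7)(4 8)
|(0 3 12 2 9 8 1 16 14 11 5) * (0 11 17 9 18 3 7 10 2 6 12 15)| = |(0 7 10 2 18 3 15)(1 16 14 17 9 8)(5 11)(6 12)| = 42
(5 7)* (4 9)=[0, 1, 2, 3, 9, 7, 6, 5, 8, 4]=(4 9)(5 7)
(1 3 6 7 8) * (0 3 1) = [3, 1, 2, 6, 4, 5, 7, 8, 0] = (0 3 6 7 8)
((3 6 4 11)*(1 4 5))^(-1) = ((1 4 11 3 6 5))^(-1) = (1 5 6 3 11 4)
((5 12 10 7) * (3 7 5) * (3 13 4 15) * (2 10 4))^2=(2 5 4 3 13 10 12 15 7)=((2 10 5 12 4 15 3 7 13))^2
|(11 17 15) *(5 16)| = 6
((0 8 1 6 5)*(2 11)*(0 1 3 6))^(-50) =(11)(0 5 3)(1 6 8)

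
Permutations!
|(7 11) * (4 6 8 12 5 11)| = |(4 6 8 12 5 11 7)| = 7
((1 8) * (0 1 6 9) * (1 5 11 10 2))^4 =((0 5 11 10 2 1 8 6 9))^4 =(0 2 9 10 6 11 8 5 1)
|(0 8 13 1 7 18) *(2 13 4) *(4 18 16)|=6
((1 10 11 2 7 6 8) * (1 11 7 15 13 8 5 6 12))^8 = (2 8 15 11 13)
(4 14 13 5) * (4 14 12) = (4 12)(5 14 13) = [0, 1, 2, 3, 12, 14, 6, 7, 8, 9, 10, 11, 4, 5, 13]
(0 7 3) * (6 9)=(0 7 3)(6 9)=[7, 1, 2, 0, 4, 5, 9, 3, 8, 6]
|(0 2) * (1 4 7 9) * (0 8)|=|(0 2 8)(1 4 7 9)|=12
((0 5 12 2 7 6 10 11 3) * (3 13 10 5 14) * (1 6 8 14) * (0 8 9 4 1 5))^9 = (14)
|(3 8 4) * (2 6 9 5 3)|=|(2 6 9 5 3 8 4)|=7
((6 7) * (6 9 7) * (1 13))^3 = ((1 13)(7 9))^3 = (1 13)(7 9)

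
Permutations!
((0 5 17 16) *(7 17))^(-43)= ((0 5 7 17 16))^(-43)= (0 7 16 5 17)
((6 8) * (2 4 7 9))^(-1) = ((2 4 7 9)(6 8))^(-1) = (2 9 7 4)(6 8)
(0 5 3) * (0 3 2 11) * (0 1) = [5, 0, 11, 3, 4, 2, 6, 7, 8, 9, 10, 1] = (0 5 2 11 1)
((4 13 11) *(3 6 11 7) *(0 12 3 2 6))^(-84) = ((0 12 3)(2 6 11 4 13 7))^(-84) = (13)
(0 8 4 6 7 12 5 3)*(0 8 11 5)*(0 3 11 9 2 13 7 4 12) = (0 9 2 13 7)(3 8 12)(4 6)(5 11) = [9, 1, 13, 8, 6, 11, 4, 0, 12, 2, 10, 5, 3, 7]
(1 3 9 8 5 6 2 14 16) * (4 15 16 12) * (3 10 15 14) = [0, 10, 3, 9, 14, 6, 2, 7, 5, 8, 15, 11, 4, 13, 12, 16, 1] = (1 10 15 16)(2 3 9 8 5 6)(4 14 12)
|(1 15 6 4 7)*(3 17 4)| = |(1 15 6 3 17 4 7)| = 7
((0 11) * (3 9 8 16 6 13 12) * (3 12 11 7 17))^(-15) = (0 8)(3 13)(6 17)(7 16)(9 11)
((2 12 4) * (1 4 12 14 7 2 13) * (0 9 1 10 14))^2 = ((0 9 1 4 13 10 14 7 2))^2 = (0 1 13 14 2 9 4 10 7)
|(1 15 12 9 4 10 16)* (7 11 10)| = 9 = |(1 15 12 9 4 7 11 10 16)|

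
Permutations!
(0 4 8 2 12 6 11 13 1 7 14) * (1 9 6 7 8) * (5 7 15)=(0 4 1 8 2 12 15 5 7 14)(6 11 13 9)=[4, 8, 12, 3, 1, 7, 11, 14, 2, 6, 10, 13, 15, 9, 0, 5]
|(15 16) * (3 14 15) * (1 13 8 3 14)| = 12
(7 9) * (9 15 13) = (7 15 13 9) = [0, 1, 2, 3, 4, 5, 6, 15, 8, 7, 10, 11, 12, 9, 14, 13]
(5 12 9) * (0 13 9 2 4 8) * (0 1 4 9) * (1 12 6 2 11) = (0 13)(1 4 8 12 11)(2 9 5 6) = [13, 4, 9, 3, 8, 6, 2, 7, 12, 5, 10, 1, 11, 0]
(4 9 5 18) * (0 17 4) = (0 17 4 9 5 18) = [17, 1, 2, 3, 9, 18, 6, 7, 8, 5, 10, 11, 12, 13, 14, 15, 16, 4, 0]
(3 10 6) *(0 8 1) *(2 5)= (0 8 1)(2 5)(3 10 6)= [8, 0, 5, 10, 4, 2, 3, 7, 1, 9, 6]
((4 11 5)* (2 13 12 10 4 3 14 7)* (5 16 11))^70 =((2 13 12 10 4 5 3 14 7)(11 16))^70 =(16)(2 14 5 10 13 7 3 4 12)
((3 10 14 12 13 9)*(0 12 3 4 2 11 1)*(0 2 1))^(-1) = ((0 12 13 9 4 1 2 11)(3 10 14))^(-1) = (0 11 2 1 4 9 13 12)(3 14 10)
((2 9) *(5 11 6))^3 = (11)(2 9)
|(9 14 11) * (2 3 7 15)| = 12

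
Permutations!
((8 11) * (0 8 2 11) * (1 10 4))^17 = (0 8)(1 4 10)(2 11)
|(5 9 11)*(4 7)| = 6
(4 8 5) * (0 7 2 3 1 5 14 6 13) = (0 7 2 3 1 5 4 8 14 6 13) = [7, 5, 3, 1, 8, 4, 13, 2, 14, 9, 10, 11, 12, 0, 6]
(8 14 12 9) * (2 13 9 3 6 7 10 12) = (2 13 9 8 14)(3 6 7 10 12) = [0, 1, 13, 6, 4, 5, 7, 10, 14, 8, 12, 11, 3, 9, 2]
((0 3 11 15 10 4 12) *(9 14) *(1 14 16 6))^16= (0 11 10 12 3 15 4)(1 14 9 16 6)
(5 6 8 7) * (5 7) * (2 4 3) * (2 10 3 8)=(2 4 8 5 6)(3 10)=[0, 1, 4, 10, 8, 6, 2, 7, 5, 9, 3]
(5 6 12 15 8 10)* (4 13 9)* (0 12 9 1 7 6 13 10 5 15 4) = (0 12 4 10 15 8 5 13 1 7 6 9) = [12, 7, 2, 3, 10, 13, 9, 6, 5, 0, 15, 11, 4, 1, 14, 8]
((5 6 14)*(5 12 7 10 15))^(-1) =((5 6 14 12 7 10 15))^(-1) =(5 15 10 7 12 14 6)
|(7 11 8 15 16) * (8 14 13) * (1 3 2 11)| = |(1 3 2 11 14 13 8 15 16 7)| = 10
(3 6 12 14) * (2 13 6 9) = (2 13 6 12 14 3 9) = [0, 1, 13, 9, 4, 5, 12, 7, 8, 2, 10, 11, 14, 6, 3]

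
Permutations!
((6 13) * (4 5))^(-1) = (4 5)(6 13)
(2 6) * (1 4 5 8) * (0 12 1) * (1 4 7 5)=(0 12 4 1 7 5 8)(2 6)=[12, 7, 6, 3, 1, 8, 2, 5, 0, 9, 10, 11, 4]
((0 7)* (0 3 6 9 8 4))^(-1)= (0 4 8 9 6 3 7)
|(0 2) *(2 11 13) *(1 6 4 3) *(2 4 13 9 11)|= |(0 2)(1 6 13 4 3)(9 11)|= 10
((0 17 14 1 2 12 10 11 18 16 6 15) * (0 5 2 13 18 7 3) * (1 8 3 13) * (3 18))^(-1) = (0 3 13 7 11 10 12 2 5 15 6 16 18 8 14 17) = ((0 17 14 8 18 16 6 15 5 2 12 10 11 7 13 3))^(-1)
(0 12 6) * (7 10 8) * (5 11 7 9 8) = (0 12 6)(5 11 7 10)(8 9) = [12, 1, 2, 3, 4, 11, 0, 10, 9, 8, 5, 7, 6]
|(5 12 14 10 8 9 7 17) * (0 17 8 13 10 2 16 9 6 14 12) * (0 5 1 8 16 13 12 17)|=|(1 8 6 14 2 13 10 12 17)(7 16 9)|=9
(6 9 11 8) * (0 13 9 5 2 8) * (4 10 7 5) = (0 13 9 11)(2 8 6 4 10 7 5) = [13, 1, 8, 3, 10, 2, 4, 5, 6, 11, 7, 0, 12, 9]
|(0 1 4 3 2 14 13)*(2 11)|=8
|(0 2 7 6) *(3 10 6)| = 6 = |(0 2 7 3 10 6)|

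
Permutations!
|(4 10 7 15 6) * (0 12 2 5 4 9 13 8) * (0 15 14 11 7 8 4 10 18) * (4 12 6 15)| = 33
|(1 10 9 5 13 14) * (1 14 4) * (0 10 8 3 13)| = 20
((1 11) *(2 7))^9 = ((1 11)(2 7))^9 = (1 11)(2 7)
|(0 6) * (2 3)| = 2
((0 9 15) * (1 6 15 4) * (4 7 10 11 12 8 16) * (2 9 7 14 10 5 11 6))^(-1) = (0 15 6 10 14 9 2 1 4 16 8 12 11 5 7)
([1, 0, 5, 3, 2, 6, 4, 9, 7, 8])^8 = [0, 1, 2, 3, 4, 5, 6, 8, 9, 7]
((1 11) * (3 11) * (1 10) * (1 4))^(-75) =(11)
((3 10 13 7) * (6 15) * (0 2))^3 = ((0 2)(3 10 13 7)(6 15))^3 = (0 2)(3 7 13 10)(6 15)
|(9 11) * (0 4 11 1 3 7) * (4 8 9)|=6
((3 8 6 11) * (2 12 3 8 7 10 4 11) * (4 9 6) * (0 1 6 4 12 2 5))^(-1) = ((0 1 6 5)(3 7 10 9 4 11 8 12))^(-1) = (0 5 6 1)(3 12 8 11 4 9 10 7)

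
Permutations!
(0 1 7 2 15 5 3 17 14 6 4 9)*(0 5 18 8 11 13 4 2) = [1, 7, 15, 17, 9, 3, 2, 0, 11, 5, 10, 13, 12, 4, 6, 18, 16, 14, 8] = (0 1 7)(2 15 18 8 11 13 4 9 5 3 17 14 6)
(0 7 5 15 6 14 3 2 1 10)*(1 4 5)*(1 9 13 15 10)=[7, 1, 4, 2, 5, 10, 14, 9, 8, 13, 0, 11, 12, 15, 3, 6]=(0 7 9 13 15 6 14 3 2 4 5 10)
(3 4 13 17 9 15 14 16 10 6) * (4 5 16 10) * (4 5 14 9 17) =[0, 1, 2, 14, 13, 16, 3, 7, 8, 15, 6, 11, 12, 4, 10, 9, 5, 17] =(17)(3 14 10 6)(4 13)(5 16)(9 15)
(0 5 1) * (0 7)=[5, 7, 2, 3, 4, 1, 6, 0]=(0 5 1 7)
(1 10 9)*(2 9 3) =(1 10 3 2 9) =[0, 10, 9, 2, 4, 5, 6, 7, 8, 1, 3]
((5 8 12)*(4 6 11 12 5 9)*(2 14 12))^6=(2 11 6 4 9 12 14)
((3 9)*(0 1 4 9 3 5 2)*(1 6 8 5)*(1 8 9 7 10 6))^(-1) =(0 2 5 8 9 6 10 7 4 1)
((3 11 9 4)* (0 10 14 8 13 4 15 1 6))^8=(0 9 13)(1 3 14)(4 10 15)(6 11 8)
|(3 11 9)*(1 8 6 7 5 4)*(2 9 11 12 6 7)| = 5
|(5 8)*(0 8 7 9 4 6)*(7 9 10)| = |(0 8 5 9 4 6)(7 10)| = 6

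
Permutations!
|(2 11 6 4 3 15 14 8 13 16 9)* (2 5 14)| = 6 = |(2 11 6 4 3 15)(5 14 8 13 16 9)|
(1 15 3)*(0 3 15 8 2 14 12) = (15)(0 3 1 8 2 14 12) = [3, 8, 14, 1, 4, 5, 6, 7, 2, 9, 10, 11, 0, 13, 12, 15]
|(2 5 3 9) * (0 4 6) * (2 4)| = |(0 2 5 3 9 4 6)| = 7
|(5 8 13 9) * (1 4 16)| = 12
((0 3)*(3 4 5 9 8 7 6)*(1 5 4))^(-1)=(0 3 6 7 8 9 5 1)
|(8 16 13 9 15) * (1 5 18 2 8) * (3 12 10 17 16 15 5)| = |(1 3 12 10 17 16 13 9 5 18 2 8 15)| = 13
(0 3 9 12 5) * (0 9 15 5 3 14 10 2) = (0 14 10 2)(3 15 5 9 12) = [14, 1, 0, 15, 4, 9, 6, 7, 8, 12, 2, 11, 3, 13, 10, 5]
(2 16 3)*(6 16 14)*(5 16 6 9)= (2 14 9 5 16 3)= [0, 1, 14, 2, 4, 16, 6, 7, 8, 5, 10, 11, 12, 13, 9, 15, 3]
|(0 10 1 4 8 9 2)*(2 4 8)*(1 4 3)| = |(0 10 4 2)(1 8 9 3)| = 4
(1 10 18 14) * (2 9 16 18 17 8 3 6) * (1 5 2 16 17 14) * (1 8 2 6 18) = (1 10 14 5 6 16)(2 9 17)(3 18 8) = [0, 10, 9, 18, 4, 6, 16, 7, 3, 17, 14, 11, 12, 13, 5, 15, 1, 2, 8]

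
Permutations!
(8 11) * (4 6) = (4 6)(8 11) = [0, 1, 2, 3, 6, 5, 4, 7, 11, 9, 10, 8]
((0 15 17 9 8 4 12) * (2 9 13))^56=((0 15 17 13 2 9 8 4 12))^56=(0 17 2 8 12 15 13 9 4)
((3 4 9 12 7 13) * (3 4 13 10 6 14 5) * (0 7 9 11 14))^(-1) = ((0 7 10 6)(3 13 4 11 14 5)(9 12))^(-1) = (0 6 10 7)(3 5 14 11 4 13)(9 12)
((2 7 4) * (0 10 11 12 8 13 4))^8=((0 10 11 12 8 13 4 2 7))^8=(0 7 2 4 13 8 12 11 10)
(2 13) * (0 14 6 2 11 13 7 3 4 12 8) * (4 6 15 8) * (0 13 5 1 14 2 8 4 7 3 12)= [2, 14, 3, 6, 0, 1, 8, 12, 13, 9, 10, 5, 7, 11, 15, 4]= (0 2 3 6 8 13 11 5 1 14 15 4)(7 12)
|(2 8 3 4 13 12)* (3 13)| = 4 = |(2 8 13 12)(3 4)|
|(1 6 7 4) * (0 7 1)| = 6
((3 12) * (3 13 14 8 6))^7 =((3 12 13 14 8 6))^7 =(3 12 13 14 8 6)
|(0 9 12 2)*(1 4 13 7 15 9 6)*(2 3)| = 11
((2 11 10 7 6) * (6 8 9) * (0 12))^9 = (0 12)(2 10 8 6 11 7 9)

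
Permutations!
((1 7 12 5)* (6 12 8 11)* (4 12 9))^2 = ((1 7 8 11 6 9 4 12 5))^2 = (1 8 6 4 5 7 11 9 12)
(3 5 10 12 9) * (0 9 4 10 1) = (0 9 3 5 1)(4 10 12) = [9, 0, 2, 5, 10, 1, 6, 7, 8, 3, 12, 11, 4]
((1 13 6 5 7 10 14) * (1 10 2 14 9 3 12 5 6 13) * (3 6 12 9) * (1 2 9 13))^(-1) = (1 13 3 10 14 2)(5 12 6 9 7)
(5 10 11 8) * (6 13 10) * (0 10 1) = [10, 0, 2, 3, 4, 6, 13, 7, 5, 9, 11, 8, 12, 1] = (0 10 11 8 5 6 13 1)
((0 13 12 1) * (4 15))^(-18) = (15)(0 12)(1 13)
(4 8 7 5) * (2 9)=[0, 1, 9, 3, 8, 4, 6, 5, 7, 2]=(2 9)(4 8 7 5)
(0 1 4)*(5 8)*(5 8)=(8)(0 1 4)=[1, 4, 2, 3, 0, 5, 6, 7, 8]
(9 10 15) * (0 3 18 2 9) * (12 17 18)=(0 3 12 17 18 2 9 10 15)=[3, 1, 9, 12, 4, 5, 6, 7, 8, 10, 15, 11, 17, 13, 14, 0, 16, 18, 2]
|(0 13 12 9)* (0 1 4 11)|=|(0 13 12 9 1 4 11)|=7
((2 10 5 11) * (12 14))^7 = (2 11 5 10)(12 14)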